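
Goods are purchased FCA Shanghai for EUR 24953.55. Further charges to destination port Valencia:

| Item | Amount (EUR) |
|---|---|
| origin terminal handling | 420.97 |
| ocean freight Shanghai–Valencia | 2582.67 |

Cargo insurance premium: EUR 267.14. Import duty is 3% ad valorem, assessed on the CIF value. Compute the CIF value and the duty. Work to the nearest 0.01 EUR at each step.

CIF value: EUR 28224.33; import duty: EUR 846.73

CIF = FCA price + pre-shipment costs + freight + insurance
CIF = 24953.55 + 420.97 + 2582.67 + 267.14 = 28224.33
Import duty = 28224.33 × 3% = 846.73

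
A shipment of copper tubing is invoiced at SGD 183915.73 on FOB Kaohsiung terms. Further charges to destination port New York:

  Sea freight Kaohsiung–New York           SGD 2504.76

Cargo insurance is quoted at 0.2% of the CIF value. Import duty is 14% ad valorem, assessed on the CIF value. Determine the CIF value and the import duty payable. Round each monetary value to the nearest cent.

CIF value: SGD 186794.08; import duty: SGD 26151.17

Let C be the CIF value. C = FOB price + freight + 0.2% × C
C − 0.2% × C = 183915.73 + 2504.76
0.998 × C = 186420.49
C = 186420.49 / 0.998 = 186794.08
Insurance premium = 0.2% × 186794.08 = 373.59
Import duty = 186794.08 × 14% = 26151.17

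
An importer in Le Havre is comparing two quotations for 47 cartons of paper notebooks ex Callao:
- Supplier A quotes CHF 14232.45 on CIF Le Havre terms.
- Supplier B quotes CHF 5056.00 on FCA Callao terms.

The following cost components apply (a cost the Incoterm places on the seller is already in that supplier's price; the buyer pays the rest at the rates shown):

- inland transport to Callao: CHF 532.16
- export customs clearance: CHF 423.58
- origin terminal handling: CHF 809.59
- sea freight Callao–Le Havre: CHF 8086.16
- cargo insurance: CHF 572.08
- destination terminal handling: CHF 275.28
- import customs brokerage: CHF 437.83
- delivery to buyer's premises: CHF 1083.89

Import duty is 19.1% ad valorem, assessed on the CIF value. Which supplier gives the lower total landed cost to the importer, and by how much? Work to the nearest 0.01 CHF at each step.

Supplier A (CIF):
The CIF price already equals the CIF value: 14232.45
Import duty = 14232.45 × 19.1% = 2718.40
Buyer bears (A): 275.28 + 437.83 + 1083.89 = 1797.00
Landed cost (A) = invoice 14232.45 + 1797.00 + duty 2718.40 = 18747.85
Supplier B (FCA):
CIF value = FCA price + origin terminal + freight + insurance = 5056.00 + 809.59 + 8086.16 + 572.08 = 14523.83
Import duty = 14523.83 × 19.1% = 2774.05
Buyer bears (B): 809.59 + 8086.16 + 572.08 + 275.28 + 437.83 + 1083.89 = 11264.83
Landed cost (B) = invoice 5056.00 + 11264.83 + duty 2774.05 = 19094.88
Difference = |18747.85 − 19094.88| = 347.03

Supplier A is cheaper by CHF 347.03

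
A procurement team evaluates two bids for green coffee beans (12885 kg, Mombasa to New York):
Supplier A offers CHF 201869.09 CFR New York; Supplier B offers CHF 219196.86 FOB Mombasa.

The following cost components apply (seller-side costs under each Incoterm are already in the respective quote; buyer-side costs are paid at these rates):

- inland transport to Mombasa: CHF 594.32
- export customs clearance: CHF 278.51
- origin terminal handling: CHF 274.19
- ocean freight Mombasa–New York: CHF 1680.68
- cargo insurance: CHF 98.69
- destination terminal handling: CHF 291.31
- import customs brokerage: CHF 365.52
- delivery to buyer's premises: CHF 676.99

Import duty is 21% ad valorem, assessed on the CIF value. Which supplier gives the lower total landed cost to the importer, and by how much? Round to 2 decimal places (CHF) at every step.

Supplier A is cheaper by CHF 23000.23

Supplier A (CFR):
CIF value = CFR price + insurance = 201869.09 + 98.69 = 201967.78
Import duty = 201967.78 × 21% = 42413.23
Buyer bears (A): 98.69 + 291.31 + 365.52 + 676.99 = 1432.51
Landed cost (A) = invoice 201869.09 + 1432.51 + duty 42413.23 = 245714.83
Supplier B (FOB):
CIF value = FOB price + freight + insurance = 219196.86 + 1680.68 + 98.69 = 220976.23
Import duty = 220976.23 × 21% = 46405.01
Buyer bears (B): 1680.68 + 98.69 + 291.31 + 365.52 + 676.99 = 3113.19
Landed cost (B) = invoice 219196.86 + 3113.19 + duty 46405.01 = 268715.06
Difference = |245714.83 − 268715.06| = 23000.23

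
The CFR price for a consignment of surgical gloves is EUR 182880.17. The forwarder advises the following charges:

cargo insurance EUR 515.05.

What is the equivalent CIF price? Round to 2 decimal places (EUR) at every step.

From CFR to CIF, the seller additionally bears: insurance.
CIF price = 182880.17 + 515.05 = 183395.22

CIF price: EUR 183395.22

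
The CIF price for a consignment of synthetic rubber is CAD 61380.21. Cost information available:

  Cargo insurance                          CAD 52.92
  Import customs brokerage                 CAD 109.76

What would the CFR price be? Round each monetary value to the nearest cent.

CFR price: CAD 61327.29

Not relevant to the conversion: brokerage — on the buyer under both terms; not part of either seller's price.
From CIF to CFR, the seller no longer bears: insurance.
CFR price = 61380.21 − 52.92 = 61327.29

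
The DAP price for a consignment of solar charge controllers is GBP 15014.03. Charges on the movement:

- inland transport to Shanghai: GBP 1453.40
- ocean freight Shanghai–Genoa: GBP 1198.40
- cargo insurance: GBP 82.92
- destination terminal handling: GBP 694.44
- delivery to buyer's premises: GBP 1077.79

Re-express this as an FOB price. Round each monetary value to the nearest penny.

Not relevant to the conversion: inland to port — on the seller under both DAP and FOB; already in the DAP price and stays in the FOB price.
From DAP to FOB, the seller no longer bears: freight, insurance, destination terminal, delivery.
FOB price = 15014.03 − 1198.40 − 82.92 − 694.44 − 1077.79 = 11960.48

FOB price: GBP 11960.48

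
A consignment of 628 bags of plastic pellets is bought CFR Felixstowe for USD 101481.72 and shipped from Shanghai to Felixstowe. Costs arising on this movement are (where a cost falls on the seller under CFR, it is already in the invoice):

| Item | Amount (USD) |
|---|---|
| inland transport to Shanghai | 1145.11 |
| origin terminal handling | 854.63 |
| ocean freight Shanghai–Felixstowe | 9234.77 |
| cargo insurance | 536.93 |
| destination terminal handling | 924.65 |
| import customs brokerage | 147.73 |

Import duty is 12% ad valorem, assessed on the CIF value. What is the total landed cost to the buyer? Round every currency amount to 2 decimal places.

CFR: the seller pays costs through ocean freight to the destination port, but not insurance.
Already in the invoice (seller's account under CFR): inland to port, origin terminal, freight — exclude.
CIF value = CFR price + insurance = 101481.72 + 536.93 = 102018.65
Import duty = 102018.65 × 12% = 12242.24
Buyer bears: insurance 536.93 + destination terminal 924.65 + brokerage 147.73 + duty 12242.24 = 13851.55
Landed cost = invoice 101481.72 + 13851.55 = 115333.27

Total landed cost: USD 115333.27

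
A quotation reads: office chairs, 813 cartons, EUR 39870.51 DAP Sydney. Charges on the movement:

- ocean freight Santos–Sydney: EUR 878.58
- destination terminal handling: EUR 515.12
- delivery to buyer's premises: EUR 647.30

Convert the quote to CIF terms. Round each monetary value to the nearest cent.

CIF price: EUR 38708.09

Not relevant to the conversion: freight — on the seller under both DAP and CIF; already in the DAP price and stays in the CIF price.
From DAP to CIF, the seller no longer bears: destination terminal, delivery.
CIF price = 39870.51 − 515.12 − 647.30 = 38708.09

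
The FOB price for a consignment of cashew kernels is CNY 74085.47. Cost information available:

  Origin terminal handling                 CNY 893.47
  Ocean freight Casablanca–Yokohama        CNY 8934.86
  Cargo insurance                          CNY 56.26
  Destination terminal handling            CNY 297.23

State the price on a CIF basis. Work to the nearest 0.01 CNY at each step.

CIF price: CNY 83076.59

Not relevant to the conversion: origin terminal — on the seller under both FOB and CIF; already in the FOB price and stays in the CIF price. destination terminal — on the buyer under both terms; not part of either seller's price.
From FOB to CIF, the seller additionally bears: freight, insurance.
CIF price = 74085.47 + 8934.86 + 56.26 = 83076.59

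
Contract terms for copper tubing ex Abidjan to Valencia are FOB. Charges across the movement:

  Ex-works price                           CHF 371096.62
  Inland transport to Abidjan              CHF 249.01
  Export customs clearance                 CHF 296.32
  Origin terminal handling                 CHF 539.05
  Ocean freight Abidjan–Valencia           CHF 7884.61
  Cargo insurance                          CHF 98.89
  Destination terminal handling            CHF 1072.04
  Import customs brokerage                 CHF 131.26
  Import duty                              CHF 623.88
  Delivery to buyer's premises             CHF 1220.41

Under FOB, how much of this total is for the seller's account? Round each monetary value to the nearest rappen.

Seller's account: CHF 372181.00

FOB: the seller bears costs until goods are on board at the origin port; the buyer bears freight, insurance and all costs thereafter.
Seller's account: goods 371096.62 + inland to port 249.01 + export clearance 296.32 + origin terminal 539.05 = 372181.00
Buyer's account: freight 7884.61 + insurance 98.89 + destination terminal 1072.04 + brokerage 131.26 + duty 623.88 + delivery 1220.41 = 11031.09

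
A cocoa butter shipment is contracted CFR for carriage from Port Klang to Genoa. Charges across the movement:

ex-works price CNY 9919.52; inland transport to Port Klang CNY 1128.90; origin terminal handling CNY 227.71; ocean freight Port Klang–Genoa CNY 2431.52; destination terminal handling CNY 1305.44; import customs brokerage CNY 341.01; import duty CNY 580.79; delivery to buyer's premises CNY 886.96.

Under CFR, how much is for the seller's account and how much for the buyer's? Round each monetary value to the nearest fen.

CFR: the seller pays costs through ocean freight to the destination port, but not insurance.
Seller's account: goods 9919.52 + inland to port 1128.90 + origin terminal 227.71 + freight 2431.52 = 13707.65
Buyer's account: destination terminal 1305.44 + brokerage 341.01 + duty 580.79 + delivery 886.96 = 3114.20

Seller: CNY 13707.65; buyer: CNY 3114.20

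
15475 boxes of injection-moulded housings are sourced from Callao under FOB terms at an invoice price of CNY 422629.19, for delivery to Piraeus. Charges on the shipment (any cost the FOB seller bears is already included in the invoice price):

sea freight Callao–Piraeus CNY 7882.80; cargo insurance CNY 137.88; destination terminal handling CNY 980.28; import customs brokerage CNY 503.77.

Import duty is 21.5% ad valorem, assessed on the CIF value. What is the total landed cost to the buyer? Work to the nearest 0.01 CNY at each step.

Total landed cost: CNY 524723.64

FOB: the seller bears costs until goods are on board at the origin port; the buyer bears freight, insurance and all costs thereafter.
CIF value = FOB price + freight + insurance = 422629.19 + 7882.80 + 137.88 = 430649.87
Import duty = 430649.87 × 21.5% = 92589.72
Buyer bears: freight 7882.80 + insurance 137.88 + destination terminal 980.28 + brokerage 503.77 + duty 92589.72 = 102094.45
Landed cost = invoice 422629.19 + 102094.45 = 524723.64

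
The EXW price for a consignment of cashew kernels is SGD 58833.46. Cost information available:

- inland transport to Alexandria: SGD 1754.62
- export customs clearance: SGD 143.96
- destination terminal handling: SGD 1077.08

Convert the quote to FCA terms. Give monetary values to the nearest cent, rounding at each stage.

Not relevant to the conversion: destination terminal — on the buyer under both terms; not part of either seller's price.
From EXW to FCA, the seller additionally bears: inland to port, export clearance.
FCA price = 58833.46 + 1754.62 + 143.96 = 60732.04

FCA price: SGD 60732.04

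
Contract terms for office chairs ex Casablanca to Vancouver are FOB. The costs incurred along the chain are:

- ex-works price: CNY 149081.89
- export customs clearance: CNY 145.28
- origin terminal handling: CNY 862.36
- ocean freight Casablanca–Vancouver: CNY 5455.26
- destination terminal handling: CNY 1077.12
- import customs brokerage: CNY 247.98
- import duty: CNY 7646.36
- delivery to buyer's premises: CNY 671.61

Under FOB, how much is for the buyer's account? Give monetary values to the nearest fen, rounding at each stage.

Buyer's account: CNY 15098.33

FOB: the seller bears costs until goods are on board at the origin port; the buyer bears freight, insurance and all costs thereafter.
Seller's account: goods 149081.89 + export clearance 145.28 + origin terminal 862.36 = 150089.53
Buyer's account: freight 5455.26 + destination terminal 1077.12 + brokerage 247.98 + duty 7646.36 + delivery 671.61 = 15098.33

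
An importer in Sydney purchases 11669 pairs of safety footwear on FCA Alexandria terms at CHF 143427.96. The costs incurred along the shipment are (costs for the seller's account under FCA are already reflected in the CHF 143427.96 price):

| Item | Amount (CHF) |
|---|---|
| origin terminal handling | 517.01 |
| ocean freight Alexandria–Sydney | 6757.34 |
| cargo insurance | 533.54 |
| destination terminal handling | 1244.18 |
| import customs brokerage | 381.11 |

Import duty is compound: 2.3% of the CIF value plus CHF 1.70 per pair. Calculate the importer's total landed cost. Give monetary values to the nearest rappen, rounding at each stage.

FCA: the seller delivers export-cleared goods to the carrier; the buyer bears costs from that point.
CIF value = FCA price + origin terminal + freight + insurance = 143427.96 + 517.01 + 6757.34 + 533.54 = 151235.85
Ad valorem component: 151235.85 × 2.3% = 3478.42
Specific component: 11669 × 1.70 = 19837.30
Import duty = 3478.42 + 19837.30 = 23315.72
Buyer bears: origin terminal 517.01 + freight 6757.34 + insurance 533.54 + destination terminal 1244.18 + brokerage 381.11 + duty 23315.72 = 32748.90
Landed cost = invoice 143427.96 + 32748.90 = 176176.86

Total landed cost: CHF 176176.86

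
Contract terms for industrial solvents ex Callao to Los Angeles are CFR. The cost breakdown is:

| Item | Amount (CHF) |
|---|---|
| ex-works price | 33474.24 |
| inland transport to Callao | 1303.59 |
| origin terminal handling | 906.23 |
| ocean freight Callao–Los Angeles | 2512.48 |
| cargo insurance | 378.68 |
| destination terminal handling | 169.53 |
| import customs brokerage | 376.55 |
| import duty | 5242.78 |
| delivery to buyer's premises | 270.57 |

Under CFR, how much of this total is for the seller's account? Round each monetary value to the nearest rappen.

Seller's account: CHF 38196.54

CFR: the seller pays costs through ocean freight to the destination port, but not insurance.
Seller's account: goods 33474.24 + inland to port 1303.59 + origin terminal 906.23 + freight 2512.48 = 38196.54
Buyer's account: insurance 378.68 + destination terminal 169.53 + brokerage 376.55 + duty 5242.78 + delivery 270.57 = 6438.11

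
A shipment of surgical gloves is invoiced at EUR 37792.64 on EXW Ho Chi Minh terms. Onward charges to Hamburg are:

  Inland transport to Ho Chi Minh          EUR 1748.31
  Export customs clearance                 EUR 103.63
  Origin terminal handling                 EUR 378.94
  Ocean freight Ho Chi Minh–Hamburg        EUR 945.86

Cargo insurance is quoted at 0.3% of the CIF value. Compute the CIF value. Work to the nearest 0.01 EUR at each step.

Let C be the CIF value. C = EXW price + pre-shipment costs + freight + 0.3% × C
C − 0.3% × C = 37792.64 + 1748.31 + 103.63 + 378.94 + 945.86
0.997 × C = 40969.38
C = 40969.38 / 0.997 = 41092.66
Insurance premium = 0.3% × 41092.66 = 123.28

CIF value: EUR 41092.66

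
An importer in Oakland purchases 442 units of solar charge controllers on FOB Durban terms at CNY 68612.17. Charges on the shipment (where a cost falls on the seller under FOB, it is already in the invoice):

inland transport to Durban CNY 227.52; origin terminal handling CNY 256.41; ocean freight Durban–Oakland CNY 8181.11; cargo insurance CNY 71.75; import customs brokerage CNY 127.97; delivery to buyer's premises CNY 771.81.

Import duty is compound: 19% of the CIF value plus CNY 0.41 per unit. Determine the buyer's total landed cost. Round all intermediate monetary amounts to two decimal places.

FOB: the seller bears costs until goods are on board at the origin port; the buyer bears freight, insurance and all costs thereafter.
Already in the invoice (seller's account under FOB): inland to port, origin terminal — exclude.
CIF value = FOB price + freight + insurance = 68612.17 + 8181.11 + 71.75 = 76865.03
Ad valorem component: 76865.03 × 19% = 14604.36
Specific component: 442 × 0.41 = 181.22
Import duty = 14604.36 + 181.22 = 14785.58
Buyer bears: freight 8181.11 + insurance 71.75 + brokerage 127.97 + delivery 771.81 + duty 14785.58 = 23938.22
Landed cost = invoice 68612.17 + 23938.22 = 92550.39

Total landed cost: CNY 92550.39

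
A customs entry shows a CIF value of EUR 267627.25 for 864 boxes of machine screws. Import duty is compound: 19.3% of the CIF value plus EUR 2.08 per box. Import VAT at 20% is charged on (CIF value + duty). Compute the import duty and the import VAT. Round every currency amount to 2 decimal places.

Ad valorem component: 267627.25 × 19.3% = 51652.06
Specific component: 864 × 2.08 = 1797.12
Import duty = 51652.06 + 1797.12 = 53449.18
VAT base = CIF + duty = 267627.25 + 53449.18 = 321076.43
Import VAT = 321076.43 × 20% = 64215.29

Import duty: EUR 53449.18; import VAT: EUR 64215.29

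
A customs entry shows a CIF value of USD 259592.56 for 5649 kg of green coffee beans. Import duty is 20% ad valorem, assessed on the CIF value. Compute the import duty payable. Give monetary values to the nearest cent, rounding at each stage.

Import duty: USD 51918.51

Import duty = 259592.56 × 20% = 51918.51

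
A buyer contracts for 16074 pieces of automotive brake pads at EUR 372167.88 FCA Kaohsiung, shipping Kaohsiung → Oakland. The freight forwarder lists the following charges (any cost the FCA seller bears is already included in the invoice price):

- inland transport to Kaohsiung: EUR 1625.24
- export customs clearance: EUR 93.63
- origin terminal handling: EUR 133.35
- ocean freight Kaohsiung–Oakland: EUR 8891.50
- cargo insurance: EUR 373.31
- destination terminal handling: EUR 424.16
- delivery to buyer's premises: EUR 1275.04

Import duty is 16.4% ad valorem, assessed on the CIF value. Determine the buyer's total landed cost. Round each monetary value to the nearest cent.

FCA: the seller delivers export-cleared goods to the carrier; the buyer bears costs from that point.
Already in the invoice (seller's account under FCA): inland to port, export clearance — exclude.
CIF value = FCA price + origin terminal + freight + insurance = 372167.88 + 133.35 + 8891.50 + 373.31 = 381566.04
Import duty = 381566.04 × 16.4% = 62576.83
Buyer bears: origin terminal 133.35 + freight 8891.50 + insurance 373.31 + destination terminal 424.16 + delivery 1275.04 + duty 62576.83 = 73674.19
Landed cost = invoice 372167.88 + 73674.19 = 445842.07

Total landed cost: EUR 445842.07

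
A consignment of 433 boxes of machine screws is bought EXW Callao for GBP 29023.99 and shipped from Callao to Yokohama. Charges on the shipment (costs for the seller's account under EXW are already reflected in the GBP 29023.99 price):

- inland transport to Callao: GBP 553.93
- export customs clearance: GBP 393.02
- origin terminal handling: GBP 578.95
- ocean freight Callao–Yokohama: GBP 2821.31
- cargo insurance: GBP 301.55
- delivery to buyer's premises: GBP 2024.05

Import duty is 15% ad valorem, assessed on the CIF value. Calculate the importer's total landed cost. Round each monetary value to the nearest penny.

Total landed cost: GBP 40747.71

EXW: the seller makes goods available at their premises; the buyer bears all onward costs.
CIF value = EXW price + inland to port + export clearance + origin terminal + freight + insurance = 29023.99 + 553.93 + 393.02 + 578.95 + 2821.31 + 301.55 = 33672.75
Import duty = 33672.75 × 15% = 5050.91
Buyer bears: inland to port 553.93 + export clearance 393.02 + origin terminal 578.95 + freight 2821.31 + insurance 301.55 + delivery 2024.05 + duty 5050.91 = 11723.72
Landed cost = invoice 29023.99 + 11723.72 = 40747.71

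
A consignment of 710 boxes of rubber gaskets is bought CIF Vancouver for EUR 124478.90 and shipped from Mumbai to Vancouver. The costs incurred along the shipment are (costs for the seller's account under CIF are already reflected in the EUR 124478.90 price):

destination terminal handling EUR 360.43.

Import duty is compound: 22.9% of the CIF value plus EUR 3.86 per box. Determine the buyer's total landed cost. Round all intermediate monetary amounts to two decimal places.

Total landed cost: EUR 156085.60

CIF: the seller pays costs through ocean freight and marine insurance to the destination port.
The CIF price already equals the CIF value: 124478.90
Ad valorem component: 124478.90 × 22.9% = 28505.67
Specific component: 710 × 3.86 = 2740.60
Import duty = 28505.67 + 2740.60 = 31246.27
Buyer bears: destination terminal 360.43 + duty 31246.27 = 31606.70
Landed cost = invoice 124478.90 + 31606.70 = 156085.60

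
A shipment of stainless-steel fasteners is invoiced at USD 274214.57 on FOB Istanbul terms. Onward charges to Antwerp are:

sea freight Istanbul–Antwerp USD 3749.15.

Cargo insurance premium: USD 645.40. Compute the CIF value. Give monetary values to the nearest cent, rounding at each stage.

CIF = FOB price + freight + insurance
CIF = 274214.57 + 3749.15 + 645.40 = 278609.12

CIF value: USD 278609.12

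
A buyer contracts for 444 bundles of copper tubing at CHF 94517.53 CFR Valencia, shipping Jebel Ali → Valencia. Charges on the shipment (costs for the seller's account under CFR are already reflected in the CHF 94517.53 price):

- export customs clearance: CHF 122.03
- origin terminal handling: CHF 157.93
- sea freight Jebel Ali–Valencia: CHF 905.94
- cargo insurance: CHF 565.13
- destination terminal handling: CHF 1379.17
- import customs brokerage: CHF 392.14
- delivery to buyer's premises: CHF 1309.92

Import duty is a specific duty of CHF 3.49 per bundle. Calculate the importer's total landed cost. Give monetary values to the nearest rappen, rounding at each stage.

CFR: the seller pays costs through ocean freight to the destination port, but not insurance.
Already in the invoice (seller's account under CFR): export clearance, origin terminal, freight — exclude.
CIF value = CFR price + insurance = 94517.53 + 565.13 = 95082.66
Import duty = 444 × 3.49 = 1549.56
Buyer bears: insurance 565.13 + destination terminal 1379.17 + brokerage 392.14 + delivery 1309.92 + duty 1549.56 = 5195.92
Landed cost = invoice 94517.53 + 5195.92 = 99713.45

Total landed cost: CHF 99713.45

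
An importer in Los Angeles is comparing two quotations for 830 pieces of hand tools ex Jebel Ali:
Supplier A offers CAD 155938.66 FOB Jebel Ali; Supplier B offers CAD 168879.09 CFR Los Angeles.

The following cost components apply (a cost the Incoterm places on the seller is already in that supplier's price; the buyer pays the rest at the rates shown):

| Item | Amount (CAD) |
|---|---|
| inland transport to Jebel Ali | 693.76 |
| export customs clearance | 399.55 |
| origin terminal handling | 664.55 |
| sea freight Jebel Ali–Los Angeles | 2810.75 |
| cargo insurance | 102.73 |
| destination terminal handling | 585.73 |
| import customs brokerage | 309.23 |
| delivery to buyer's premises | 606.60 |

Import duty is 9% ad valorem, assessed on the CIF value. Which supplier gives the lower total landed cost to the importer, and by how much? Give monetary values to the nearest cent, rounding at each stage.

Supplier A is cheaper by CAD 11041.35

Supplier A (FOB):
CIF value = FOB price + freight + insurance = 155938.66 + 2810.75 + 102.73 = 158852.14
Import duty = 158852.14 × 9% = 14296.69
Buyer bears (A): 2810.75 + 102.73 + 585.73 + 309.23 + 606.60 = 4415.04
Landed cost (A) = invoice 155938.66 + 4415.04 + duty 14296.69 = 174650.39
Supplier B (CFR):
CIF value = CFR price + insurance = 168879.09 + 102.73 = 168981.82
Import duty = 168981.82 × 9% = 15208.36
Buyer bears (B): 102.73 + 585.73 + 309.23 + 606.60 = 1604.29
Landed cost (B) = invoice 168879.09 + 1604.29 + duty 15208.36 = 185691.74
Difference = |174650.39 − 185691.74| = 11041.35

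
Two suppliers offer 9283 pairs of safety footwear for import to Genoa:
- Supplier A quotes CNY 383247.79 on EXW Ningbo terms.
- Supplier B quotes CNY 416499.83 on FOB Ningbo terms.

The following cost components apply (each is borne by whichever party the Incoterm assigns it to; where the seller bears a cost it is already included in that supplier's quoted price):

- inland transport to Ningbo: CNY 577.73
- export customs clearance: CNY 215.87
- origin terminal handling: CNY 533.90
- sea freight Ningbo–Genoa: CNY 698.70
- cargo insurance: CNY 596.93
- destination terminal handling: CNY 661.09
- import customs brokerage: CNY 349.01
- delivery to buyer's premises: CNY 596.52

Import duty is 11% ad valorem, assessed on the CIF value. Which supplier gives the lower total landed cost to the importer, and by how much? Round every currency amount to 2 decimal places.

Supplier A is cheaper by CNY 35436.24

Supplier A (EXW):
CIF value = EXW price + inland to port + export clearance + origin terminal + freight + insurance = 383247.79 + 577.73 + 215.87 + 533.90 + 698.70 + 596.93 = 385870.92
Import duty = 385870.92 × 11% = 42445.80
Buyer bears (A): 577.73 + 215.87 + 533.90 + 698.70 + 596.93 + 661.09 + 349.01 + 596.52 = 4229.75
Landed cost (A) = invoice 383247.79 + 4229.75 + duty 42445.80 = 429923.34
Supplier B (FOB):
CIF value = FOB price + freight + insurance = 416499.83 + 698.70 + 596.93 = 417795.46
Import duty = 417795.46 × 11% = 45957.50
Buyer bears (B): 698.70 + 596.93 + 661.09 + 349.01 + 596.52 = 2902.25
Landed cost (B) = invoice 416499.83 + 2902.25 + duty 45957.50 = 465359.58
Difference = |429923.34 − 465359.58| = 35436.24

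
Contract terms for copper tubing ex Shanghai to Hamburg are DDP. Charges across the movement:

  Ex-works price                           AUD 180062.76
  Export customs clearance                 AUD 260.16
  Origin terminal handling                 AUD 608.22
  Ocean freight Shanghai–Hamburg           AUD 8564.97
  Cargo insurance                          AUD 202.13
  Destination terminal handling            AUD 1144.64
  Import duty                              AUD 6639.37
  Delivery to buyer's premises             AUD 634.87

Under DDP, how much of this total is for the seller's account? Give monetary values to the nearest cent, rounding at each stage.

DDP: the seller bears all costs including import duty.
Seller's account: goods 180062.76 + export clearance 260.16 + origin terminal 608.22 + freight 8564.97 + insurance 202.13 + destination terminal 1144.64 + duty 6639.37 + delivery 634.87 = 198117.12
Buyer's account: 0.00

Seller's account: AUD 198117.12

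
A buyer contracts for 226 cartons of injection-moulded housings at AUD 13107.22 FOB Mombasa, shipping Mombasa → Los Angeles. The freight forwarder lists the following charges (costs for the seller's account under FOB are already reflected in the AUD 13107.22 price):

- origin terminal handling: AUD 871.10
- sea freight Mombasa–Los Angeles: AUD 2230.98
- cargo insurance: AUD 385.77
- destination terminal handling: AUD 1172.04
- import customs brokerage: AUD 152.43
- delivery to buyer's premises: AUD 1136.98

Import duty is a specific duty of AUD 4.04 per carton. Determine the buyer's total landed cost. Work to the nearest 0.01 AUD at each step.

Total landed cost: AUD 19098.46

FOB: the seller bears costs until goods are on board at the origin port; the buyer bears freight, insurance and all costs thereafter.
Already in the invoice (seller's account under FOB): origin terminal — exclude.
CIF value = FOB price + freight + insurance = 13107.22 + 2230.98 + 385.77 = 15723.97
Import duty = 226 × 4.04 = 913.04
Buyer bears: freight 2230.98 + insurance 385.77 + destination terminal 1172.04 + brokerage 152.43 + delivery 1136.98 + duty 913.04 = 5991.24
Landed cost = invoice 13107.22 + 5991.24 = 19098.46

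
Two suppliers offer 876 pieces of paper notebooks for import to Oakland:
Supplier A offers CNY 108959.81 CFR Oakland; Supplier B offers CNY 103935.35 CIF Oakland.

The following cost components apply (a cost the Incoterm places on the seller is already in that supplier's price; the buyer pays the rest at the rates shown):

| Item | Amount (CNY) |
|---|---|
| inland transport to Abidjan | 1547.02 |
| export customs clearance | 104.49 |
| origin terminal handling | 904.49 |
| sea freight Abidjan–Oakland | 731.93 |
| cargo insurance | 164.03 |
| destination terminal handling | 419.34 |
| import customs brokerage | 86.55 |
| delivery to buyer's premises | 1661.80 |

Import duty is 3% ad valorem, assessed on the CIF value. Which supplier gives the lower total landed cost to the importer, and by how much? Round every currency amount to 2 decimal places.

Supplier A (CFR):
CIF value = CFR price + insurance = 108959.81 + 164.03 = 109123.84
Import duty = 109123.84 × 3% = 3273.72
Buyer bears (A): 164.03 + 419.34 + 86.55 + 1661.80 = 2331.72
Landed cost (A) = invoice 108959.81 + 2331.72 + duty 3273.72 = 114565.25
Supplier B (CIF):
The CIF price already equals the CIF value: 103935.35
Import duty = 103935.35 × 3% = 3118.06
Buyer bears (B): 419.34 + 86.55 + 1661.80 = 2167.69
Landed cost (B) = invoice 103935.35 + 2167.69 + duty 3118.06 = 109221.10
Difference = |114565.25 − 109221.10| = 5344.15

Supplier B is cheaper by CNY 5344.15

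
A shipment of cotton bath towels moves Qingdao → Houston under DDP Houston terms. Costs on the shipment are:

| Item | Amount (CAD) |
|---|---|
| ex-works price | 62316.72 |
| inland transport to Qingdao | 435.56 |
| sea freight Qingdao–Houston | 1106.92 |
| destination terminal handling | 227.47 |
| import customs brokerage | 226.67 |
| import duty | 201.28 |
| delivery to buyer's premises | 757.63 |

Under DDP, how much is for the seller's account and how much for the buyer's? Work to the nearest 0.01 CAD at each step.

DDP: the seller bears all costs including import duty.
Seller's account: goods 62316.72 + inland to port 435.56 + freight 1106.92 + destination terminal 227.47 + brokerage 226.67 + duty 201.28 + delivery 757.63 = 65272.25
Buyer's account: 0.00

Seller: CAD 65272.25; buyer: CAD 0.00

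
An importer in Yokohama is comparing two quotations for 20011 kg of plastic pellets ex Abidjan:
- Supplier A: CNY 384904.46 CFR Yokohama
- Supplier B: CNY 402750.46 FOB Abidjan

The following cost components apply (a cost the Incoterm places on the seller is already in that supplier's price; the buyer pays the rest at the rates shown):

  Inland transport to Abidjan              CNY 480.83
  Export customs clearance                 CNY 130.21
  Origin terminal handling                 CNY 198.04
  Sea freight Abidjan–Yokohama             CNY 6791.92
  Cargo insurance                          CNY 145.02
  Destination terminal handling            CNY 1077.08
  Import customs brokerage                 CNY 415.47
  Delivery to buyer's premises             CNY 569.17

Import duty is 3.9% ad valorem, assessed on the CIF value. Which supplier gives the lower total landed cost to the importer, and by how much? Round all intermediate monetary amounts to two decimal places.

Supplier A (CFR):
CIF value = CFR price + insurance = 384904.46 + 145.02 = 385049.48
Import duty = 385049.48 × 3.9% = 15016.93
Buyer bears (A): 145.02 + 1077.08 + 415.47 + 569.17 = 2206.74
Landed cost (A) = invoice 384904.46 + 2206.74 + duty 15016.93 = 402128.13
Supplier B (FOB):
CIF value = FOB price + freight + insurance = 402750.46 + 6791.92 + 145.02 = 409687.40
Import duty = 409687.40 × 3.9% = 15977.81
Buyer bears (B): 6791.92 + 145.02 + 1077.08 + 415.47 + 569.17 = 8998.66
Landed cost (B) = invoice 402750.46 + 8998.66 + duty 15977.81 = 427726.93
Difference = |402128.13 − 427726.93| = 25598.80

Supplier A is cheaper by CNY 25598.80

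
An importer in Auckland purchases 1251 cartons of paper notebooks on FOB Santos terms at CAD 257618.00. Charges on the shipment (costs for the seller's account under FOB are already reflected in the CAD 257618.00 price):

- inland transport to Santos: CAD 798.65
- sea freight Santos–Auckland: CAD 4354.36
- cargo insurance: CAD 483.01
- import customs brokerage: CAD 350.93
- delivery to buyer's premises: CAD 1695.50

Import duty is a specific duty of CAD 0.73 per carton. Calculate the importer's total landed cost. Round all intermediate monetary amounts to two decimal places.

Total landed cost: CAD 265415.03

FOB: the seller bears costs until goods are on board at the origin port; the buyer bears freight, insurance and all costs thereafter.
Already in the invoice (seller's account under FOB): inland to port — exclude.
CIF value = FOB price + freight + insurance = 257618.00 + 4354.36 + 483.01 = 262455.37
Import duty = 1251 × 0.73 = 913.23
Buyer bears: freight 4354.36 + insurance 483.01 + brokerage 350.93 + delivery 1695.50 + duty 913.23 = 7797.03
Landed cost = invoice 257618.00 + 7797.03 = 265415.03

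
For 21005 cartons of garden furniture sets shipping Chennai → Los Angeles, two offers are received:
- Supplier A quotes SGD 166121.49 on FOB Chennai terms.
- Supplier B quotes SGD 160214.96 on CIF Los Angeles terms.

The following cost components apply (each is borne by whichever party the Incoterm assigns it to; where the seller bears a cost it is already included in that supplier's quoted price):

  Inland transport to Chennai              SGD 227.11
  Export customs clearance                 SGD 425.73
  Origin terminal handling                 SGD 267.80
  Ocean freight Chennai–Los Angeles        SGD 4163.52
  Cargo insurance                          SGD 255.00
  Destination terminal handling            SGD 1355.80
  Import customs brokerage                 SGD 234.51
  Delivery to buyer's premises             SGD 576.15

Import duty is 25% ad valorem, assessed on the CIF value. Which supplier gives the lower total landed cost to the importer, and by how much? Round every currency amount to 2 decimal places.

Supplier B is cheaper by SGD 12906.31

Supplier A (FOB):
CIF value = FOB price + freight + insurance = 166121.49 + 4163.52 + 255.00 = 170540.01
Import duty = 170540.01 × 25% = 42635.00
Buyer bears (A): 4163.52 + 255.00 + 1355.80 + 234.51 + 576.15 = 6584.98
Landed cost (A) = invoice 166121.49 + 6584.98 + duty 42635.00 = 215341.47
Supplier B (CIF):
The CIF price already equals the CIF value: 160214.96
Import duty = 160214.96 × 25% = 40053.74
Buyer bears (B): 1355.80 + 234.51 + 576.15 = 2166.46
Landed cost (B) = invoice 160214.96 + 2166.46 + duty 40053.74 = 202435.16
Difference = |215341.47 − 202435.16| = 12906.31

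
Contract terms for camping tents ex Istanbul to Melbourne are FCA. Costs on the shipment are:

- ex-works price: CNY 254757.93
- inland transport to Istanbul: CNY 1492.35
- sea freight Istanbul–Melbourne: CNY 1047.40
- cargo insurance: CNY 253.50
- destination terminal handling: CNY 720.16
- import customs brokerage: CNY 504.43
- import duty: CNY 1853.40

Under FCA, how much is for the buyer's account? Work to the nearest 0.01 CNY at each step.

FCA: the seller delivers export-cleared goods to the carrier; the buyer bears costs from that point.
Seller's account: goods 254757.93 + inland to port 1492.35 = 256250.28
Buyer's account: freight 1047.40 + insurance 253.50 + destination terminal 720.16 + brokerage 504.43 + duty 1853.40 = 4378.89

Buyer's account: CNY 4378.89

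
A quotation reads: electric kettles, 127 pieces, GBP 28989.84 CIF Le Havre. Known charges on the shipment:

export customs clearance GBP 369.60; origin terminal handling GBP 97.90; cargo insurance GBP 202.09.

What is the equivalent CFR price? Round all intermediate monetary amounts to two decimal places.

CFR price: GBP 28787.75

Not relevant to the conversion: origin terminal, export clearance — on the seller under both CIF and CFR; already in the CIF price and stays in the CFR price.
From CIF to CFR, the seller no longer bears: insurance.
CFR price = 28989.84 − 202.09 = 28787.75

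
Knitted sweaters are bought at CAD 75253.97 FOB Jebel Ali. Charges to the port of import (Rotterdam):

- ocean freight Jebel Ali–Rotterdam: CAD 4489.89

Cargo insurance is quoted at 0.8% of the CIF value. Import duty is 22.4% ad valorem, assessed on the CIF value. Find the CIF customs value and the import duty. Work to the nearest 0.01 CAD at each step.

CIF value: CAD 80386.96; import duty: CAD 18006.68

Let C be the CIF value. C = FOB price + freight + 0.8% × C
C − 0.8% × C = 75253.97 + 4489.89
0.992 × C = 79743.86
C = 79743.86 / 0.992 = 80386.96
Insurance premium = 0.8% × 80386.96 = 643.10
Import duty = 80386.96 × 22.4% = 18006.68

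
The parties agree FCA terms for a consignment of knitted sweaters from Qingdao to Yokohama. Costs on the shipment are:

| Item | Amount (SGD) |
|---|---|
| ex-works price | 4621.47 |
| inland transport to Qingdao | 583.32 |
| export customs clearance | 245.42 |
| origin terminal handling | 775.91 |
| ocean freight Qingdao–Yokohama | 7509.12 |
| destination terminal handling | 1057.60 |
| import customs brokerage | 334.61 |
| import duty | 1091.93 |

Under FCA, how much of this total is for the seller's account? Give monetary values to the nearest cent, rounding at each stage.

Seller's account: SGD 5450.21

FCA: the seller delivers export-cleared goods to the carrier; the buyer bears costs from that point.
Seller's account: goods 4621.47 + inland to port 583.32 + export clearance 245.42 = 5450.21
Buyer's account: origin terminal 775.91 + freight 7509.12 + destination terminal 1057.60 + brokerage 334.61 + duty 1091.93 = 10769.17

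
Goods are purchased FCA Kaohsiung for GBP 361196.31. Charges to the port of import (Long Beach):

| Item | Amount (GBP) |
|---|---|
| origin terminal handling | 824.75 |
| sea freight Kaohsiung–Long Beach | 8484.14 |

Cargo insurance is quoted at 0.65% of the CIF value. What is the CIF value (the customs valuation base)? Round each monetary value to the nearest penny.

Let C be the CIF value. C = FCA price + pre-shipment costs + freight + 0.65% × C
C − 0.65% × C = 361196.31 + 824.75 + 8484.14
0.9935 × C = 370505.20
C = 370505.20 / 0.9935 = 372929.24
Insurance premium = 0.65% × 372929.24 = 2424.04

CIF value: GBP 372929.24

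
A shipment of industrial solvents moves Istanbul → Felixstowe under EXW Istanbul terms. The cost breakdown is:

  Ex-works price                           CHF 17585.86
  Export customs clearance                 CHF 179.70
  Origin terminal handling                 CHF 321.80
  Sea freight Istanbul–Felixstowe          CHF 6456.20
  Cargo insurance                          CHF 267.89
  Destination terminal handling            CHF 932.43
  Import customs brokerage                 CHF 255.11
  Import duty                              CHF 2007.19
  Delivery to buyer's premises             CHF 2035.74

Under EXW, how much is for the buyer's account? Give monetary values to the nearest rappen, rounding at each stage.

EXW: the seller makes goods available at their premises; the buyer bears all onward costs.
Seller's account: goods 17585.86 = 17585.86
Buyer's account: export clearance 179.70 + origin terminal 321.80 + freight 6456.20 + insurance 267.89 + destination terminal 932.43 + brokerage 255.11 + duty 2007.19 + delivery 2035.74 = 12456.06

Buyer's account: CHF 12456.06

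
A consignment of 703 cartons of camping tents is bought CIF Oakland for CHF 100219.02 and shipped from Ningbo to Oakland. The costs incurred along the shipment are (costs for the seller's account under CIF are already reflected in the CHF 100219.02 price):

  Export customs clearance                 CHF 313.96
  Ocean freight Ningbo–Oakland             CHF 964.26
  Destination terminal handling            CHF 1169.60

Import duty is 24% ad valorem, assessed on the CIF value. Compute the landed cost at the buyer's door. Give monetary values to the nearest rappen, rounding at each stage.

CIF: the seller pays costs through ocean freight and marine insurance to the destination port.
Already in the invoice (seller's account under CIF): export clearance, freight — exclude.
The CIF price already equals the CIF value: 100219.02
Import duty = 100219.02 × 24% = 24052.56
Buyer bears: destination terminal 1169.60 + duty 24052.56 = 25222.16
Landed cost = invoice 100219.02 + 25222.16 = 125441.18

Total landed cost: CHF 125441.18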